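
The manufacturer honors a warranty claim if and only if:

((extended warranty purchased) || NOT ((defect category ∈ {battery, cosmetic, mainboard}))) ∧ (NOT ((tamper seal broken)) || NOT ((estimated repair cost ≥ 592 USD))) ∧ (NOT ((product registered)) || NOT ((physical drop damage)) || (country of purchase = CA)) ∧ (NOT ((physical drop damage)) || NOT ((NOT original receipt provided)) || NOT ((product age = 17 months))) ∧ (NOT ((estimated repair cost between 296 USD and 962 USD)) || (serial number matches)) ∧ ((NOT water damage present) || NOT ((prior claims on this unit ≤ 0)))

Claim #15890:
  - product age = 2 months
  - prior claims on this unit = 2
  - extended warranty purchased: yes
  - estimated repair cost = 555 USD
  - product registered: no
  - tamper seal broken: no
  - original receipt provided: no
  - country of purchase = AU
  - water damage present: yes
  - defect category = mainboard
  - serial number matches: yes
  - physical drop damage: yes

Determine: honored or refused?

Atomic conditions:
  extended warranty purchased: yes → true
  defect category ∈ {battery, cosmetic, mainboard}: mainboard is in the set → true
  tamper seal broken: no → false
  estimated repair cost ≥ 592 USD: 555 ≥ 592 is false
  product registered: no → false
  physical drop damage: yes → true
  country of purchase = CA: AU == CA is false
  NOT original receipt provided: no → true
  product age = 17 months: 2 == 17 is false
  estimated repair cost between 296 USD and 962 USD: 555 in [296, 962] is true
  serial number matches: yes → true
  NOT water damage present: yes → false
  prior claims on this unit ≤ 0: 2 ≤ 0 is false
Combine:
[1.2] NOT true = false
[1] true OR false = true
[2.1] NOT false = true
[2.2] NOT false = true
[2] true OR true = true
[3.1] NOT false = true
[3.2] NOT true = false
[3] true OR false OR false = true
[4.1] NOT true = false
[4.2] NOT true = false
[4.3] NOT false = true
[4] false OR false OR true = true
[5.1] NOT true = false
[5] false OR true = true
[6.2] NOT false = true
[6] false OR true = true
[root] true AND true AND true AND true AND true AND true = true
Overall: true → honored

Honored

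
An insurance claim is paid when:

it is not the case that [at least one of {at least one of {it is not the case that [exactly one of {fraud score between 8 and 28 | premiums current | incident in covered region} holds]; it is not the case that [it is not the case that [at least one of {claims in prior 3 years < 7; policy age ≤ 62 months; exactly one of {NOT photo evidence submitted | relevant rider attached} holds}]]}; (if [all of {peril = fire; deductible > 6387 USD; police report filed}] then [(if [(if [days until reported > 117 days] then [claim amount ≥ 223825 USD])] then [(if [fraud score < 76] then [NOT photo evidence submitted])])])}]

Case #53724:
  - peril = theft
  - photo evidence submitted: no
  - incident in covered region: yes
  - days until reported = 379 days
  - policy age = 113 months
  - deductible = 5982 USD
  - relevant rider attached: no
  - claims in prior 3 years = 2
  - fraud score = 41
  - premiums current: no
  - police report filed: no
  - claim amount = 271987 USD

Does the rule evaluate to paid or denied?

Denied

Atomic conditions:
  fraud score between 8 and 28: 41 in [8, 28] is false
  premiums current: no → false
  incident in covered region: yes → true
  claims in prior 3 years < 7: 2 < 7 is true
  policy age ≤ 62 months: 113 ≤ 62 is false
  NOT photo evidence submitted: no → true
  relevant rider attached: no → false
  peril = fire: theft == fire is false
  deductible > 6387 USD: 5982 > 6387 is false
  police report filed: no → false
  days until reported > 117 days: 379 > 117 is true
  claim amount ≥ 223825 USD: 271987 ≥ 223825 is true
  fraud score < 76: 41 < 76 is true
Combine:
[1.1.1.1] exactly-one(false, false, true) = true
[1.1.1] NOT true = false
[1.1.2.1.1.3] exactly-one(true, false) = true
[1.1.2.1.1] true OR false OR true = true
[1.1.2.1] NOT true = false
[1.1.2] NOT false = true
[1.1] false OR true = true
[1.2.1] false AND false AND false = false
[1.2.2.1] true → true = true
[1.2.2.2] true → true = true
[1.2.2] true → true = true
[1.2] false → true (antecedent false ⇒ implication holds) = true
[1] true OR true = true
[root] NOT true = false
Overall: false → denied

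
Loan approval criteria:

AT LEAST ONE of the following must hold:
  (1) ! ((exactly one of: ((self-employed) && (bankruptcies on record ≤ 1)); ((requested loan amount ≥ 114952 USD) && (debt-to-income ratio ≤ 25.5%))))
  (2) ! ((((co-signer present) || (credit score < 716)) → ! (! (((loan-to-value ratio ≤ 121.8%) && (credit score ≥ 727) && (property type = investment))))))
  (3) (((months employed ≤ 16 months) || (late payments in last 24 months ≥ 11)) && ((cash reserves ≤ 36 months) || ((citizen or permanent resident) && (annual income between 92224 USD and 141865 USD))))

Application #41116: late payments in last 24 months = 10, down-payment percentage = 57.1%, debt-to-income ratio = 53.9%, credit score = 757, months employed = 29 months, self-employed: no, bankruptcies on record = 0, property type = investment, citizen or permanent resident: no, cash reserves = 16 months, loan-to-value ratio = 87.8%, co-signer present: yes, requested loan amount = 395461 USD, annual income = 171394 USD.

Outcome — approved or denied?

Atomic conditions:
  self-employed: no → false
  bankruptcies on record ≤ 1: 0 ≤ 1 is true
  requested loan amount ≥ 114952 USD: 395461 ≥ 114952 is true
  debt-to-income ratio ≤ 25.5%: 53.9 ≤ 25.5 is false
  co-signer present: yes → true
  credit score < 716: 757 < 716 is false
  loan-to-value ratio ≤ 121.8%: 87.8 ≤ 121.8 is true
  credit score ≥ 727: 757 ≥ 727 is true
  property type = investment: investment == investment is true
  months employed ≤ 16 months: 29 ≤ 16 is false
  late payments in last 24 months ≥ 11: 10 ≥ 11 is false
  cash reserves ≤ 36 months: 16 ≤ 36 is true
  citizen or permanent resident: no → false
  annual income between 92224 USD and 141865 USD: 171394 in [92224, 141865] is false
Combine:
[1.1.1] false AND true = false
[1.1.2] true AND false = false
[1.1] exactly-one(false, false) = false
[1] NOT false = true
[2.1.1] true OR false = true
[2.1.2.1.1] true AND true AND true = true
[2.1.2.1] NOT true = false
[2.1.2] NOT false = true
[2.1] true → true = true
[2] NOT true = false
[3.1] false OR false = false
[3.2.2] false AND false = false
[3.2] true OR false = true
[3] false AND true = false
[root] true OR false OR false = true
Overall: true → approved

Approved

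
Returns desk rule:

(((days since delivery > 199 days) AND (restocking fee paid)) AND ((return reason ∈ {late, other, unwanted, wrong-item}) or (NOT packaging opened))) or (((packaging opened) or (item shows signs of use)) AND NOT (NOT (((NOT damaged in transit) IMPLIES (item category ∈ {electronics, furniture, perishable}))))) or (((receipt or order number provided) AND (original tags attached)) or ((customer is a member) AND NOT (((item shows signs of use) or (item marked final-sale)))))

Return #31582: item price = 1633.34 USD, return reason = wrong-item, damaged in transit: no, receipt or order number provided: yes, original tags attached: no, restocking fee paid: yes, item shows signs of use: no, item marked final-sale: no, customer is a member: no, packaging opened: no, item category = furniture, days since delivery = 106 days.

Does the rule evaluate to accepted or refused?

Atomic conditions:
  days since delivery > 199 days: 106 > 199 is false
  restocking fee paid: yes → true
  return reason ∈ {late, other, unwanted, wrong-item}: wrong-item is in the set → true
  NOT packaging opened: no → true
  packaging opened: no → false
  item shows signs of use: no → false
  NOT damaged in transit: no → true
  item category ∈ {electronics, furniture, perishable}: furniture is in the set → true
  receipt or order number provided: yes → true
  original tags attached: no → false
  customer is a member: no → false
  item marked final-sale: no → false
Combine:
[1.1] false AND true = false
[1.2] true OR true = true
[1] false AND true = false
[2.1] false OR false = false
[2.2.1.1] true → true = true
[2.2.1] NOT true = false
[2.2] NOT false = true
[2] false AND true = false
[3.1] true AND false = false
[3.2.2.1] false OR false = false
[3.2.2] NOT false = true
[3.2] false AND true = false
[3] false OR false = false
[root] false OR false OR false = false
Overall: false → refused

Refused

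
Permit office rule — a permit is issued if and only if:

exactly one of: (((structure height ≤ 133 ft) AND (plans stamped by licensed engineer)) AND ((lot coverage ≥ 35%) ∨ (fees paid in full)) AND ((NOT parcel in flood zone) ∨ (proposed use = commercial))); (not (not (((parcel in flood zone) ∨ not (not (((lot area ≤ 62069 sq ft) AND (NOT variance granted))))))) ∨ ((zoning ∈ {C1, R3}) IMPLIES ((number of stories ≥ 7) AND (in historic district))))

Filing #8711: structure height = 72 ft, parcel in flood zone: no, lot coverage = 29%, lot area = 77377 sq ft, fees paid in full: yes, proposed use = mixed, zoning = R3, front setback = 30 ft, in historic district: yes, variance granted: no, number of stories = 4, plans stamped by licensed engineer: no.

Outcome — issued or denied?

Atomic conditions:
  structure height ≤ 133 ft: 72 ≤ 133 is true
  plans stamped by licensed engineer: no → false
  lot coverage ≥ 35%: 29 ≥ 35 is false
  fees paid in full: yes → true
  NOT parcel in flood zone: no → true
  proposed use = commercial: mixed == commercial is false
  parcel in flood zone: no → false
  lot area ≤ 62069 sq ft: 77377 ≤ 62069 is false
  NOT variance granted: no → true
  zoning ∈ {C1, R3}: R3 is in the set → true
  number of stories ≥ 7: 4 ≥ 7 is false
  in historic district: yes → true
Combine:
[1.1] true AND false = false
[1.2] false OR true = true
[1.3] true OR false = true
[1] false AND true AND true = false
[2.1.1.1.2.1.1] false AND true = false
[2.1.1.1.2.1] NOT false = true
[2.1.1.1.2] NOT true = false
[2.1.1.1] false OR false = false
[2.1.1] NOT false = true
[2.1] NOT true = false
[2.2.2] false AND true = false
[2.2] true → false = false
[2] false OR false = false
[root] exactly-one(false, false) = false
Overall: false → denied

Denied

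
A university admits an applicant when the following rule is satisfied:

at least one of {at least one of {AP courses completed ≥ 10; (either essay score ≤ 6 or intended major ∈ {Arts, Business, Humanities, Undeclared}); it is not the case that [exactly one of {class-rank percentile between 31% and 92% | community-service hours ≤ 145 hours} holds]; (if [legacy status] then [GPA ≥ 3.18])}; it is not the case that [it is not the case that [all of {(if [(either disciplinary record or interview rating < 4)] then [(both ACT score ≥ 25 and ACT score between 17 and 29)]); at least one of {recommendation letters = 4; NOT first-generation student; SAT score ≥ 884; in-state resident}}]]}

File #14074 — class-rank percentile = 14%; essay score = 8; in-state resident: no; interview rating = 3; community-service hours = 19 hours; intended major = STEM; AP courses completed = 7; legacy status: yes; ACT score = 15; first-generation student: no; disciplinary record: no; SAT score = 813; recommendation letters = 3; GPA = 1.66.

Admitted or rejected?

Rejected

Atomic conditions:
  AP courses completed ≥ 10: 7 ≥ 10 is false
  essay score ≤ 6: 8 ≤ 6 is false
  intended major ∈ {Arts, Business, Humanities, Undeclared}: STEM is not in the set → false
  class-rank percentile between 31% and 92%: 14 in [31, 92] is false
  community-service hours ≤ 145 hours: 19 ≤ 145 is true
  legacy status: yes → true
  GPA ≥ 3.18: 1.66 ≥ 3.18 is false
  disciplinary record: no → false
  interview rating < 4: 3 < 4 is true
  ACT score ≥ 25: 15 ≥ 25 is false
  ACT score between 17 and 29: 15 in [17, 29] is false
  recommendation letters = 4: 3 == 4 is false
  NOT first-generation student: no → true
  SAT score ≥ 884: 813 ≥ 884 is false
  in-state resident: no → false
Combine:
[1.2] false OR false = false
[1.3.1] exactly-one(false, true) = true
[1.3] NOT true = false
[1.4] true → false = false
[1] false OR false OR false OR false = false
[2.1.1.1.1] false OR true = true
[2.1.1.1.2] false AND false = false
[2.1.1.1] true → false = false
[2.1.1.2] false OR true OR false OR false = true
[2.1.1] false AND true = false
[2.1] NOT false = true
[2] NOT true = false
[root] false OR false = false
Overall: false → rejected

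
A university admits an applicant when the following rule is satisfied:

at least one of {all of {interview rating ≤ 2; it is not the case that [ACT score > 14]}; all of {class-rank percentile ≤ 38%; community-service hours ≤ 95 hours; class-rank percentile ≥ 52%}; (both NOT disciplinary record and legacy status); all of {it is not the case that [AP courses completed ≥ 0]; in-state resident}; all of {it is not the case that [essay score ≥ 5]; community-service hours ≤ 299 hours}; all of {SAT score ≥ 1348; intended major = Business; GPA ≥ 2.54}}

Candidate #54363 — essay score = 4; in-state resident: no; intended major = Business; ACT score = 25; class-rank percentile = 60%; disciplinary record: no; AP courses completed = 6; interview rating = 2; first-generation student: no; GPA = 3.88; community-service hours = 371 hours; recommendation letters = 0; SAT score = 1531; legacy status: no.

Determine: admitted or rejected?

Atomic conditions:
  interview rating ≤ 2: 2 ≤ 2 is true
  ACT score > 14: 25 > 14 is true
  class-rank percentile ≤ 38%: 60 ≤ 38 is false
  community-service hours ≤ 95 hours: 371 ≤ 95 is false
  class-rank percentile ≥ 52%: 60 ≥ 52 is true
  NOT disciplinary record: no → true
  legacy status: no → false
  AP courses completed ≥ 0: 6 ≥ 0 is true
  in-state resident: no → false
  essay score ≥ 5: 4 ≥ 5 is false
  community-service hours ≤ 299 hours: 371 ≤ 299 is false
  SAT score ≥ 1348: 1531 ≥ 1348 is true
  intended major = Business: Business == Business is true
  GPA ≥ 2.54: 3.88 ≥ 2.54 is true
Combine:
[1.2] NOT true = false
[1] true AND false = false
[2] false AND false AND true = false
[3] true AND false = false
[4.1] NOT true = false
[4] false AND false = false
[5.1] NOT false = true
[5] true AND false = false
[6] true AND true AND true = true
[root] false OR false OR false OR false OR false OR true = true
Overall: true → admitted

Admitted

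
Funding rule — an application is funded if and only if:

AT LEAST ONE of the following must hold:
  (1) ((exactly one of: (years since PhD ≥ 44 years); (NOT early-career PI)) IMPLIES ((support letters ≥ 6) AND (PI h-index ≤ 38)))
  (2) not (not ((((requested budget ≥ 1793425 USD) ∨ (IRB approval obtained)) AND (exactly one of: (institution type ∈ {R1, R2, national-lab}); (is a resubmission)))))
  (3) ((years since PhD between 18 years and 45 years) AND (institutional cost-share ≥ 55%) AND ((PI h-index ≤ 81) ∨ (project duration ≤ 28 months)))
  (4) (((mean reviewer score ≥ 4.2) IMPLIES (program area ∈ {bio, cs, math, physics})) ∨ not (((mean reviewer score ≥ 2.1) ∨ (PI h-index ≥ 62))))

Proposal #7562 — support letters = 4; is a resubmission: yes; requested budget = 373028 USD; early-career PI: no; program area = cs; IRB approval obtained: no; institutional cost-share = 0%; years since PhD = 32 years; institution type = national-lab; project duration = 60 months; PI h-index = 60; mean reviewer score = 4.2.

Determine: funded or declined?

Funded

Atomic conditions:
  years since PhD ≥ 44 years: 32 ≥ 44 is false
  NOT early-career PI: no → true
  support letters ≥ 6: 4 ≥ 6 is false
  PI h-index ≤ 38: 60 ≤ 38 is false
  requested budget ≥ 1793425 USD: 373028 ≥ 1793425 is false
  IRB approval obtained: no → false
  institution type ∈ {R1, R2, national-lab}: national-lab is in the set → true
  is a resubmission: yes → true
  years since PhD between 18 years and 45 years: 32 in [18, 45] is true
  institutional cost-share ≥ 55%: 0 ≥ 55 is false
  PI h-index ≤ 81: 60 ≤ 81 is true
  project duration ≤ 28 months: 60 ≤ 28 is false
  mean reviewer score ≥ 4.2: 4.2 ≥ 4.2 is true
  program area ∈ {bio, cs, math, physics}: cs is in the set → true
  mean reviewer score ≥ 2.1: 4.2 ≥ 2.1 is true
  PI h-index ≥ 62: 60 ≥ 62 is false
Combine:
[1.1] exactly-one(false, true) = true
[1.2] false AND false = false
[1] true → false = false
[2.1.1.1] false OR false = false
[2.1.1.2] exactly-one(true, true) = false
[2.1.1] false AND false = false
[2.1] NOT false = true
[2] NOT true = false
[3.3] true OR false = true
[3] true AND false AND true = false
[4.1] true → true = true
[4.2.1] true OR false = true
[4.2] NOT true = false
[4] true OR false = true
[root] false OR false OR false OR true = true
Overall: true → funded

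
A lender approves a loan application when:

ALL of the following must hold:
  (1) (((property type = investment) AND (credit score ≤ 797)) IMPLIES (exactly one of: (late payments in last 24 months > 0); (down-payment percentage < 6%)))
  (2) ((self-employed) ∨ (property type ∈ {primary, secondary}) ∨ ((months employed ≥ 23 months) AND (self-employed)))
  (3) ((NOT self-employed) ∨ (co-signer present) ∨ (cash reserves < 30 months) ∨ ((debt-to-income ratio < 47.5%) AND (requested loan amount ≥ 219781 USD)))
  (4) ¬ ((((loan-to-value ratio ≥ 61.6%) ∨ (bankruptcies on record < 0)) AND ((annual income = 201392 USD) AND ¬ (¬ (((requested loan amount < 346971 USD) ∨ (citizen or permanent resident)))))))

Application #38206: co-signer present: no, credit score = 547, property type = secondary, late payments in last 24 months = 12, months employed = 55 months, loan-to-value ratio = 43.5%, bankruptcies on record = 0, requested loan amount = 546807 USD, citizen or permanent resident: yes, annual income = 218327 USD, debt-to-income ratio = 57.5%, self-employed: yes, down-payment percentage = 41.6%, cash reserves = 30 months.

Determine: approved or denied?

Denied

Atomic conditions:
  property type = investment: secondary == investment is false
  credit score ≤ 797: 547 ≤ 797 is true
  late payments in last 24 months > 0: 12 > 0 is true
  down-payment percentage < 6%: 41.6 < 6 is false
  self-employed: yes → true
  property type ∈ {primary, secondary}: secondary is in the set → true
  months employed ≥ 23 months: 55 ≥ 23 is true
  NOT self-employed: yes → false
  co-signer present: no → false
  cash reserves < 30 months: 30 < 30 is false
  debt-to-income ratio < 47.5%: 57.5 < 47.5 is false
  requested loan amount ≥ 219781 USD: 546807 ≥ 219781 is true
  loan-to-value ratio ≥ 61.6%: 43.5 ≥ 61.6 is false
  bankruptcies on record < 0: 0 < 0 is false
  annual income = 201392 USD: 218327 == 201392 is false
  requested loan amount < 346971 USD: 546807 < 346971 is false
  citizen or permanent resident: yes → true
Combine:
[1.1] false AND true = false
[1.2] exactly-one(true, false) = true
[1] false → true (antecedent false ⇒ implication holds) = true
[2.3] true AND true = true
[2] true OR true OR true = true
[3.4] false AND true = false
[3] false OR false OR false OR false = false
[4.1.1] false OR false = false
[4.1.2.2.1.1] false OR true = true
[4.1.2.2.1] NOT true = false
[4.1.2.2] NOT false = true
[4.1.2] false AND true = false
[4.1] false AND false = false
[4] NOT false = true
[root] true AND true AND false AND true = false
Overall: false → denied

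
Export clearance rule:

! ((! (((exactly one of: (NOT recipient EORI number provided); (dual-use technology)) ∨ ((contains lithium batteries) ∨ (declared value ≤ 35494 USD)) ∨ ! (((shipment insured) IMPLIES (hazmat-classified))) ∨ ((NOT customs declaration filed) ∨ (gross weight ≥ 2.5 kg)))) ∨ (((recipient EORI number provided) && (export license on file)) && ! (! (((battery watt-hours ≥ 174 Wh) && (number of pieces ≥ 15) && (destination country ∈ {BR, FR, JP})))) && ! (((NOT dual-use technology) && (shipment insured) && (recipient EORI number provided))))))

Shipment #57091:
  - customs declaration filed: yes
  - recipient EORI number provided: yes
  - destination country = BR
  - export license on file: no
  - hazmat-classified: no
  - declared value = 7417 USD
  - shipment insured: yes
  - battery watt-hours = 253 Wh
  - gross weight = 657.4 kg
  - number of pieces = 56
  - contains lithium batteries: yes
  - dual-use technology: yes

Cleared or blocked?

Cleared

Atomic conditions:
  NOT recipient EORI number provided: yes → false
  dual-use technology: yes → true
  contains lithium batteries: yes → true
  declared value ≤ 35494 USD: 7417 ≤ 35494 is true
  shipment insured: yes → true
  hazmat-classified: no → false
  NOT customs declaration filed: yes → false
  gross weight ≥ 2.5 kg: 657.4 ≥ 2.5 is true
  recipient EORI number provided: yes → true
  export license on file: no → false
  battery watt-hours ≥ 174 Wh: 253 ≥ 174 is true
  number of pieces ≥ 15: 56 ≥ 15 is true
  destination country ∈ {BR, FR, JP}: BR is in the set → true
  NOT dual-use technology: yes → false
Combine:
[1.1.1.1] exactly-one(false, true) = true
[1.1.1.2] true OR true = true
[1.1.1.3.1] true → false = false
[1.1.1.3] NOT false = true
[1.1.1.4] false OR true = true
[1.1.1] true OR true OR true OR true = true
[1.1] NOT true = false
[1.2.1] true AND false = false
[1.2.2.1.1] true AND true AND true = true
[1.2.2.1] NOT true = false
[1.2.2] NOT false = true
[1.2.3.1] false AND true AND true = false
[1.2.3] NOT false = true
[1.2] false AND true AND true = false
[1] false OR false = false
[root] NOT false = true
Overall: true → cleared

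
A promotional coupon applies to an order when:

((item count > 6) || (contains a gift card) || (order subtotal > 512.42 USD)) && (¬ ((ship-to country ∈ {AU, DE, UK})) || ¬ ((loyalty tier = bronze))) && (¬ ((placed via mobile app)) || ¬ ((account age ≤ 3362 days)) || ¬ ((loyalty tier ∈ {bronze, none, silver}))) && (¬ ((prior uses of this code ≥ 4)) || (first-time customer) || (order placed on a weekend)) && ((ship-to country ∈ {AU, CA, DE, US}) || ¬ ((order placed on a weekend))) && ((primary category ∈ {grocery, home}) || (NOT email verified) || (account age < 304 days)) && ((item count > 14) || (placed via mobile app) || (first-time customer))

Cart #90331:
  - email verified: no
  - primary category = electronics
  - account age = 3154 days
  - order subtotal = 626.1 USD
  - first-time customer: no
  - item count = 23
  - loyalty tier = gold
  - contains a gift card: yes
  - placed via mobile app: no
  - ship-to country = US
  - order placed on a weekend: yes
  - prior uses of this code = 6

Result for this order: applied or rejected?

Applied

Atomic conditions:
  item count > 6: 23 > 6 is true
  contains a gift card: yes → true
  order subtotal > 512.42 USD: 626.1 > 512.42 is true
  ship-to country ∈ {AU, DE, UK}: US is not in the set → false
  loyalty tier = bronze: gold == bronze is false
  placed via mobile app: no → false
  account age ≤ 3362 days: 3154 ≤ 3362 is true
  loyalty tier ∈ {bronze, none, silver}: gold is not in the set → false
  prior uses of this code ≥ 4: 6 ≥ 4 is true
  first-time customer: no → false
  order placed on a weekend: yes → true
  ship-to country ∈ {AU, CA, DE, US}: US is in the set → true
  primary category ∈ {grocery, home}: electronics is not in the set → false
  NOT email verified: no → true
  account age < 304 days: 3154 < 304 is false
  item count > 14: 23 > 14 is true
Combine:
[1] true OR true OR true = true
[2.1] NOT false = true
[2.2] NOT false = true
[2] true OR true = true
[3.1] NOT false = true
[3.2] NOT true = false
[3.3] NOT false = true
[3] true OR false OR true = true
[4.1] NOT true = false
[4] false OR false OR true = true
[5.2] NOT true = false
[5] true OR false = true
[6] false OR true OR false = true
[7] true OR false OR false = true
[root] true AND true AND true AND true AND true AND true AND true = true
Overall: true → applied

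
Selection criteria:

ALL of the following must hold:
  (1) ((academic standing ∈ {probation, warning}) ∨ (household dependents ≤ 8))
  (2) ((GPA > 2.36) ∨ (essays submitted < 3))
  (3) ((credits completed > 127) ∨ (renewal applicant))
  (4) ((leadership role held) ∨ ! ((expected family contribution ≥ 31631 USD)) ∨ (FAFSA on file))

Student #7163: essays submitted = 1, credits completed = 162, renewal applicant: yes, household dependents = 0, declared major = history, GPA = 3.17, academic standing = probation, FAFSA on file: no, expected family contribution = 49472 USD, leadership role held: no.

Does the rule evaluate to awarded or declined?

Declined

Atomic conditions:
  academic standing ∈ {probation, warning}: probation is in the set → true
  household dependents ≤ 8: 0 ≤ 8 is true
  GPA > 2.36: 3.17 > 2.36 is true
  essays submitted < 3: 1 < 3 is true
  credits completed > 127: 162 > 127 is true
  renewal applicant: yes → true
  leadership role held: no → false
  expected family contribution ≥ 31631 USD: 49472 ≥ 31631 is true
  FAFSA on file: no → false
Combine:
[1] true OR true = true
[2] true OR true = true
[3] true OR true = true
[4.2] NOT true = false
[4] false OR false OR false = false
[root] true AND true AND true AND false = false
Overall: false → declined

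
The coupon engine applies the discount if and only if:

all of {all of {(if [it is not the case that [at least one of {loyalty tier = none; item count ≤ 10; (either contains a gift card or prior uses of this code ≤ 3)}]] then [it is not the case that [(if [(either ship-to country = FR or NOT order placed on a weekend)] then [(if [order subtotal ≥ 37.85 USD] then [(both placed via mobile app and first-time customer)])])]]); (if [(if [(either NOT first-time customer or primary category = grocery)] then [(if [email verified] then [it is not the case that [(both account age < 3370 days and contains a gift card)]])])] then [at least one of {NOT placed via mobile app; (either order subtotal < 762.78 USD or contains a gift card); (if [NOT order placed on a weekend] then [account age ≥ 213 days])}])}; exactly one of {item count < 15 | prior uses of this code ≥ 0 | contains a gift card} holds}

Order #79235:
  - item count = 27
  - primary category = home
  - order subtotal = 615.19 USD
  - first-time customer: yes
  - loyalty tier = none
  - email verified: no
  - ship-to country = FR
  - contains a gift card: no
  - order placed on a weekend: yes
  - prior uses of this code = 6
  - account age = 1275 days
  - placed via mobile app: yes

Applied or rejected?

Atomic conditions:
  loyalty tier = none: none == none is true
  item count ≤ 10: 27 ≤ 10 is false
  contains a gift card: no → false
  prior uses of this code ≤ 3: 6 ≤ 3 is false
  ship-to country = FR: FR == FR is true
  NOT order placed on a weekend: yes → false
  order subtotal ≥ 37.85 USD: 615.19 ≥ 37.85 is true
  placed via mobile app: yes → true
  first-time customer: yes → true
  NOT first-time customer: yes → false
  primary category = grocery: home == grocery is false
  email verified: no → false
  account age < 3370 days: 1275 < 3370 is true
  NOT placed via mobile app: yes → false
  order subtotal < 762.78 USD: 615.19 < 762.78 is true
  account age ≥ 213 days: 1275 ≥ 213 is true
  item count < 15: 27 < 15 is false
  prior uses of this code ≥ 0: 6 ≥ 0 is true
Combine:
[1.1.1.1.3] false OR false = false
[1.1.1.1] true OR false OR false = true
[1.1.1] NOT true = false
[1.1.2.1.1] true OR false = true
[1.1.2.1.2.2] true AND true = true
[1.1.2.1.2] true → true = true
[1.1.2.1] true → true = true
[1.1.2] NOT true = false
[1.1] false → false (antecedent false ⇒ implication holds) = true
[1.2.1.1] false OR false = false
[1.2.1.2.2.1] true AND false = false
[1.2.1.2.2] NOT false = true
[1.2.1.2] false → true (antecedent false ⇒ implication holds) = true
[1.2.1] false → true (antecedent false ⇒ implication holds) = true
[1.2.2.2] true OR false = true
[1.2.2.3] false → true (antecedent false ⇒ implication holds) = true
[1.2.2] false OR true OR true = true
[1.2] true → true = true
[1] true AND true = true
[2] exactly-one(false, true, false) = true
[root] true AND true = true
Overall: true → applied

Applied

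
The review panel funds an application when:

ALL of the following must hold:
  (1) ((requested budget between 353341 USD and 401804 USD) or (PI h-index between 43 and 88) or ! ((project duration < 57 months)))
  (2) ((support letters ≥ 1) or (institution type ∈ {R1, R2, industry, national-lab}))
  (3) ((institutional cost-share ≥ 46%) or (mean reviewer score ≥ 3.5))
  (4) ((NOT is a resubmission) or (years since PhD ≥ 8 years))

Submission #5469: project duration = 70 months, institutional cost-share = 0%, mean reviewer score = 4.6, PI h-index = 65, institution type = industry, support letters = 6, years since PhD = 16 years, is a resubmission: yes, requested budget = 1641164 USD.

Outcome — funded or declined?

Atomic conditions:
  requested budget between 353341 USD and 401804 USD: 1641164 in [353341, 401804] is false
  PI h-index between 43 and 88: 65 in [43, 88] is true
  project duration < 57 months: 70 < 57 is false
  support letters ≥ 1: 6 ≥ 1 is true
  institution type ∈ {R1, R2, industry, national-lab}: industry is in the set → true
  institutional cost-share ≥ 46%: 0 ≥ 46 is false
  mean reviewer score ≥ 3.5: 4.6 ≥ 3.5 is true
  NOT is a resubmission: yes → false
  years since PhD ≥ 8 years: 16 ≥ 8 is true
Combine:
[1.3] NOT false = true
[1] false OR true OR true = true
[2] true OR true = true
[3] false OR true = true
[4] false OR true = true
[root] true AND true AND true AND true = true
Overall: true → funded

Funded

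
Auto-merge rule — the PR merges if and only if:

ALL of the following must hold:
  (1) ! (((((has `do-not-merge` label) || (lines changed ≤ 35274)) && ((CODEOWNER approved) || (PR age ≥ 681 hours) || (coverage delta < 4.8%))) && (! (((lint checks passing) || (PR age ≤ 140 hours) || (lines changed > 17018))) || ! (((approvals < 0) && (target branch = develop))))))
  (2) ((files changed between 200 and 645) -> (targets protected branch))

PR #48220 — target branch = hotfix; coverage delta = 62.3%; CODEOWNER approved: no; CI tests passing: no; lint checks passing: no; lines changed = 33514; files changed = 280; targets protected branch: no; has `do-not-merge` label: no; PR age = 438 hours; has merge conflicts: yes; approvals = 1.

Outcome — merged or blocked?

Blocked

Atomic conditions:
  has `do-not-merge` label: no → false
  lines changed ≤ 35274: 33514 ≤ 35274 is true
  CODEOWNER approved: no → false
  PR age ≥ 681 hours: 438 ≥ 681 is false
  coverage delta < 4.8%: 62.3 < 4.8 is false
  lint checks passing: no → false
  PR age ≤ 140 hours: 438 ≤ 140 is false
  lines changed > 17018: 33514 > 17018 is true
  approvals < 0: 1 < 0 is false
  target branch = develop: hotfix == develop is false
  files changed between 200 and 645: 280 in [200, 645] is true
  targets protected branch: no → false
Combine:
[1.1.1.1] false OR true = true
[1.1.1.2] false OR false OR false = false
[1.1.1] true AND false = false
[1.1.2.1.1] false OR false OR true = true
[1.1.2.1] NOT true = false
[1.1.2.2.1] false AND false = false
[1.1.2.2] NOT false = true
[1.1.2] false OR true = true
[1.1] false AND true = false
[1] NOT false = true
[2] true → false = false
[root] true AND false = false
Overall: false → blocked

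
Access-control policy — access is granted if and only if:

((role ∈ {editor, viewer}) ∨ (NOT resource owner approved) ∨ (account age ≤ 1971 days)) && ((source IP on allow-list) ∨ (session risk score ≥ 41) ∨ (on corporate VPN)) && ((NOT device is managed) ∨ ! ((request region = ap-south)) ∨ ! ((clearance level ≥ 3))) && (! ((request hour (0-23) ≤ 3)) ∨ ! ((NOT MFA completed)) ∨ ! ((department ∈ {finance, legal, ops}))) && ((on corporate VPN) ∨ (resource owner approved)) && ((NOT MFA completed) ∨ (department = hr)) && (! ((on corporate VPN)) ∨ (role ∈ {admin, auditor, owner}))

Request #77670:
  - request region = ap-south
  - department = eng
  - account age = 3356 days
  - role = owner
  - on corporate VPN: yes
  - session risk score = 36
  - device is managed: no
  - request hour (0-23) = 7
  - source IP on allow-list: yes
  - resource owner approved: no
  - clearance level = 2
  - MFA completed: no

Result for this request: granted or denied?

Atomic conditions:
  role ∈ {editor, viewer}: owner is not in the set → false
  NOT resource owner approved: no → true
  account age ≤ 1971 days: 3356 ≤ 1971 is false
  source IP on allow-list: yes → true
  session risk score ≥ 41: 36 ≥ 41 is false
  on corporate VPN: yes → true
  NOT device is managed: no → true
  request region = ap-south: ap-south == ap-south is true
  clearance level ≥ 3: 2 ≥ 3 is false
  request hour (0-23) ≤ 3: 7 ≤ 3 is false
  NOT MFA completed: no → true
  department ∈ {finance, legal, ops}: eng is not in the set → false
  resource owner approved: no → false
  department = hr: eng == hr is false
  role ∈ {admin, auditor, owner}: owner is in the set → true
Combine:
[1] false OR true OR false = true
[2] true OR false OR true = true
[3.2] NOT true = false
[3.3] NOT false = true
[3] true OR false OR true = true
[4.1] NOT false = true
[4.2] NOT true = false
[4.3] NOT false = true
[4] true OR false OR true = true
[5] true OR false = true
[6] true OR false = true
[7.1] NOT true = false
[7] false OR true = true
[root] true AND true AND true AND true AND true AND true AND true = true
Overall: true → granted

Granted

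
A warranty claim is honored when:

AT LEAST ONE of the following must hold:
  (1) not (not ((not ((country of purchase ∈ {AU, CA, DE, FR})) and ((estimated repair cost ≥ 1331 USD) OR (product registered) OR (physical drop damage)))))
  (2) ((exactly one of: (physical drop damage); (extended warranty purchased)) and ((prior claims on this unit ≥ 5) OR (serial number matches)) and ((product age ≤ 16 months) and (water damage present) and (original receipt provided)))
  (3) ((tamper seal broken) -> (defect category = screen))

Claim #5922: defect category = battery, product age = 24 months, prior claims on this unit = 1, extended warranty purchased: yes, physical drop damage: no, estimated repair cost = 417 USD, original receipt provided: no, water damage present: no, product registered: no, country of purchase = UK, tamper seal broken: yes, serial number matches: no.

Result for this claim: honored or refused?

Refused

Atomic conditions:
  country of purchase ∈ {AU, CA, DE, FR}: UK is not in the set → false
  estimated repair cost ≥ 1331 USD: 417 ≥ 1331 is false
  product registered: no → false
  physical drop damage: no → false
  extended warranty purchased: yes → true
  prior claims on this unit ≥ 5: 1 ≥ 5 is false
  serial number matches: no → false
  product age ≤ 16 months: 24 ≤ 16 is false
  water damage present: no → false
  original receipt provided: no → false
  tamper seal broken: yes → true
  defect category = screen: battery == screen is false
Combine:
[1.1.1.1] NOT false = true
[1.1.1.2] false OR false OR false = false
[1.1.1] true AND false = false
[1.1] NOT false = true
[1] NOT true = false
[2.1] exactly-one(false, true) = true
[2.2] false OR false = false
[2.3] false AND false AND false = false
[2] true AND false AND false = false
[3] true → false = false
[root] false OR false OR false = false
Overall: false → refused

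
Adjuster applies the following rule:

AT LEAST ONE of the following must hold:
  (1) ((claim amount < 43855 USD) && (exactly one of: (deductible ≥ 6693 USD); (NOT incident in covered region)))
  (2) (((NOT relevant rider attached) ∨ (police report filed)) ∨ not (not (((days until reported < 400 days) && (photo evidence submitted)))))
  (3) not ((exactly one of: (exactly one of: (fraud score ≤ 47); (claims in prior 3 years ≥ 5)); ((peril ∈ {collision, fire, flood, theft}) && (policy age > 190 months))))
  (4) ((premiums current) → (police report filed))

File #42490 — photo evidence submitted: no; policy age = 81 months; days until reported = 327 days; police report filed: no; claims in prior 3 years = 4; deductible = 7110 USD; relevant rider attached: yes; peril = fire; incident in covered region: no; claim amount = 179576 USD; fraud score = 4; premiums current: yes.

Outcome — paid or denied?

Atomic conditions:
  claim amount < 43855 USD: 179576 < 43855 is false
  deductible ≥ 6693 USD: 7110 ≥ 6693 is true
  NOT incident in covered region: no → true
  NOT relevant rider attached: yes → false
  police report filed: no → false
  days until reported < 400 days: 327 < 400 is true
  photo evidence submitted: no → false
  fraud score ≤ 47: 4 ≤ 47 is true
  claims in prior 3 years ≥ 5: 4 ≥ 5 is false
  peril ∈ {collision, fire, flood, theft}: fire is in the set → true
  policy age > 190 months: 81 > 190 is false
  premiums current: yes → true
Combine:
[1.2] exactly-one(true, true) = false
[1] false AND false = false
[2.1] false OR false = false
[2.2.1.1] true AND false = false
[2.2.1] NOT false = true
[2.2] NOT true = false
[2] false OR false = false
[3.1.1] exactly-one(true, false) = true
[3.1.2] true AND false = false
[3.1] exactly-one(true, false) = true
[3] NOT true = false
[4] true → false = false
[root] false OR false OR false OR false = false
Overall: false → denied

Denied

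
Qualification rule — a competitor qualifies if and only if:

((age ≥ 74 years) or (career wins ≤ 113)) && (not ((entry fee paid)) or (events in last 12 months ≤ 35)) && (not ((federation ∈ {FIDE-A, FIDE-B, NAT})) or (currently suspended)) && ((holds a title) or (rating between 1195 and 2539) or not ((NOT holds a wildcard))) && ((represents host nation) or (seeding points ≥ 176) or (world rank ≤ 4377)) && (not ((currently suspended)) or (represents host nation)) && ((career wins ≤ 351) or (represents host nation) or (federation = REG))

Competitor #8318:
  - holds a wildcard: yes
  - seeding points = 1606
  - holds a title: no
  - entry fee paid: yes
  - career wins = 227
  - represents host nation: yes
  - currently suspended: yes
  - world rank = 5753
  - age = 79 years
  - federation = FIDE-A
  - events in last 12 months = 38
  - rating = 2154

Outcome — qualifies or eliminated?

Eliminated

Atomic conditions:
  age ≥ 74 years: 79 ≥ 74 is true
  career wins ≤ 113: 227 ≤ 113 is false
  entry fee paid: yes → true
  events in last 12 months ≤ 35: 38 ≤ 35 is false
  federation ∈ {FIDE-A, FIDE-B, NAT}: FIDE-A is in the set → true
  currently suspended: yes → true
  holds a title: no → false
  rating between 1195 and 2539: 2154 in [1195, 2539] is true
  NOT holds a wildcard: yes → false
  represents host nation: yes → true
  seeding points ≥ 176: 1606 ≥ 176 is true
  world rank ≤ 4377: 5753 ≤ 4377 is false
  career wins ≤ 351: 227 ≤ 351 is true
  federation = REG: FIDE-A == REG is false
Combine:
[1] true OR false = true
[2.1] NOT true = false
[2] false OR false = false
[3.1] NOT true = false
[3] false OR true = true
[4.3] NOT false = true
[4] false OR true OR true = true
[5] true OR true OR false = true
[6.1] NOT true = false
[6] false OR true = true
[7] true OR true OR false = true
[root] true AND false AND true AND true AND true AND true AND true = false
Overall: false → eliminated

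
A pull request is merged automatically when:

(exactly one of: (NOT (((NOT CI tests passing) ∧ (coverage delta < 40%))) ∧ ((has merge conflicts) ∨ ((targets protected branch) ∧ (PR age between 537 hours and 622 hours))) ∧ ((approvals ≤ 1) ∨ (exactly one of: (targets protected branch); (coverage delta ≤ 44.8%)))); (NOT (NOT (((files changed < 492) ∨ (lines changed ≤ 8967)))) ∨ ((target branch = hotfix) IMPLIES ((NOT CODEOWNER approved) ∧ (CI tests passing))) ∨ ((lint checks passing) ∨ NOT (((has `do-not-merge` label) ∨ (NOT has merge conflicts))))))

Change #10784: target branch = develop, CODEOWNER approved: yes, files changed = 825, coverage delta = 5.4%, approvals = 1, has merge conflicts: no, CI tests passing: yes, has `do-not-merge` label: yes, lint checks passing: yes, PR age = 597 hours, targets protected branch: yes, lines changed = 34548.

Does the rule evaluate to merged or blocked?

Blocked

Atomic conditions:
  NOT CI tests passing: yes → false
  coverage delta < 40%: 5.4 < 40 is true
  has merge conflicts: no → false
  targets protected branch: yes → true
  PR age between 537 hours and 622 hours: 597 in [537, 622] is true
  approvals ≤ 1: 1 ≤ 1 is true
  coverage delta ≤ 44.8%: 5.4 ≤ 44.8 is true
  files changed < 492: 825 < 492 is false
  lines changed ≤ 8967: 34548 ≤ 8967 is false
  target branch = hotfix: develop == hotfix is false
  NOT CODEOWNER approved: yes → false
  CI tests passing: yes → true
  lint checks passing: yes → true
  has `do-not-merge` label: yes → true
  NOT has merge conflicts: no → true
Combine:
[1.1.1] false AND true = false
[1.1] NOT false = true
[1.2.2] true AND true = true
[1.2] false OR true = true
[1.3.2] exactly-one(true, true) = false
[1.3] true OR false = true
[1] true AND true AND true = true
[2.1.1.1] false OR false = false
[2.1.1] NOT false = true
[2.1] NOT true = false
[2.2.2] false AND true = false
[2.2] false → false (antecedent false ⇒ implication holds) = true
[2.3.2.1] true OR true = true
[2.3.2] NOT true = false
[2.3] true OR false = true
[2] false OR true OR true = true
[root] exactly-one(true, true) = false
Overall: false → blocked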